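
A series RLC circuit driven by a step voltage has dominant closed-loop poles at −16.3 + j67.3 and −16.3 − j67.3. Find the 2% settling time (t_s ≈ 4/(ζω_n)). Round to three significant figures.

t_s ≈ 0.245 s

For poles at −σ ± jω_d, ζω_n = σ = 16.3, so t_s ≈ 4/σ = 0.245 s.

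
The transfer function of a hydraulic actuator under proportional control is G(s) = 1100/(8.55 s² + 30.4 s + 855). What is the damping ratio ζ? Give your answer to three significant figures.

ζ ≈ 0.178

Dividing through by 8.55: denominator becomes s² + 3.556 s + 100.0.
So ω_n = √100.0 = 10.0 rad/s and ζ = 3.556/(2·10.0) = 0.178.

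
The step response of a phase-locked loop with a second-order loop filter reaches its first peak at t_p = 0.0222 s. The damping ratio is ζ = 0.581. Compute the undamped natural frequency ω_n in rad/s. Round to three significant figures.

Peak time t_p = π/ω_d, so ω_d = π/t_p = π/0.0222 = 142 rad/s.
ω_n = ω_d/√(1−ζ²) = 142/√0.662 = 174 rad/s.

ω_n ≈ 174 rad/s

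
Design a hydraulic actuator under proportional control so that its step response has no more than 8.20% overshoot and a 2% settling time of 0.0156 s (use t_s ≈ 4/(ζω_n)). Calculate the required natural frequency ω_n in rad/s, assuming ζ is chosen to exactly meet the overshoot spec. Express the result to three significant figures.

Inverting the overshoot relation: ζ = |ln 0.0820|/√(π² + ln²0.0820) = 0.623.
From t_s ≈ 4/(ζω_n): ω_n = 4/(ζ·t_s) = 4/(0.623·0.0156) = 412 rad/s.

ω_n ≈ 412 rad/s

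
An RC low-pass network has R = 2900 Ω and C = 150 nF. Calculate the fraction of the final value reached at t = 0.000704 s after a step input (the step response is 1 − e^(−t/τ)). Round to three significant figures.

y/y_∞ ≈ 0.802

τ = RC = 2900 × 150 nF = 0.000435 s.
y(t)/y_∞ = 1 − e^(−t/τ) = 1 − e^(−0.000704/0.000435) = 1 − e^(−1.62) = 0.802.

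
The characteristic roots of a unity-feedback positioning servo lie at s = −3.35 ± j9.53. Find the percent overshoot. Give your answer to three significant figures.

|pole| = ω_n = √(3.35² + 9.53²) = 10.1 rad/s; ζ = cos θ = σ/ω_n = 0.332.
Overshoot: exp(−π·0.332/√(1−0.332²)) = 0.331, i.e. 33.1%.

%OS ≈ 33.1%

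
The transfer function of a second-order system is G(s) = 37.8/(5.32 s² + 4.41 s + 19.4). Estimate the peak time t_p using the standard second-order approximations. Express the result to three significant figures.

t_p ≈ 1.69 s

Dividing through by 5.32: denominator becomes s² + 0.8289 s + 3.647.
So ω_n = √3.647 = 1.91 rad/s and ζ = 0.8289/(2·1.91) = 0.217.
ω_d = ω_n√(1−ζ²) = 1.86 rad/s. t_p = π/ω_d = 1.69 s.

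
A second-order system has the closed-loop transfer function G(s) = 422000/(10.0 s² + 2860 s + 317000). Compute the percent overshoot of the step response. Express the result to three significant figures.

Dividing through by 10.0: denominator becomes s² + 286.0 s + 31700.
So ω_n = √31700 = 178 rad/s and ζ = 286.0/(2·178) = 0.803.
Overshoot: exp(−π·0.803/√(1−0.803²)) = 0.0145, i.e. 1.45%.

%OS ≈ 1.45%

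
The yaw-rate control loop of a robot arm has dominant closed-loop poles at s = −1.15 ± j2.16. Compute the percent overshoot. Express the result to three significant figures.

%OS ≈ 18.8%

|pole| = ω_n = √(1.15² + 2.16²) = 2.45 rad/s; ζ = cos θ = σ/ω_n = 0.470.
%OS = 100·exp(−πζ/√(1−ζ²)) = 18.8%.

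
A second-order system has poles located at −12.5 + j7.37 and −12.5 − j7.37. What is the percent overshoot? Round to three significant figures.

With σ = 12.5, ω_d = 7.37: ω_n = √(σ²+ω_d²) = 14.5 rad/s, ζ = σ/ω_n = 0.861.
%OS = 100·exp(−πζ/√(1−ζ²)) = 0.485%.

%OS ≈ 0.485%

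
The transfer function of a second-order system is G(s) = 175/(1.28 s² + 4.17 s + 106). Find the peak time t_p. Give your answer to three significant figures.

Dividing through by 1.28: denominator becomes s² + 3.258 s + 82.81.
So ω_n = √82.81 = 9.10 rad/s and ζ = 3.258/(2·9.10) = 0.179.
ω_d = 9.10·√(1 − 0.179²) = 8.95 rad/s. t_p = π/ω_d = 0.351 s.

t_p ≈ 0.351 s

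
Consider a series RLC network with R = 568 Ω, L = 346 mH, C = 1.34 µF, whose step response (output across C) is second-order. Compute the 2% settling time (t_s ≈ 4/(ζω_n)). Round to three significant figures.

For a series RLC circuit (capacitor voltage as output), ω_n = 1/√(LC) = 1/√(346 mH · 1.34 µF) = 1470 rad/s.
ζ = (R/2)·√(C/L) = (568/2)·√(1.34 µF/346 mH) = 0.559.
t_s ≈ 4/(ζω_n) = 0.00487 s.

t_s ≈ 0.00487 s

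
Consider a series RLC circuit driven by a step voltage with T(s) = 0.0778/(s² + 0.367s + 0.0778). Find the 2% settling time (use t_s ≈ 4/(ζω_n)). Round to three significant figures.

Matching coefficients with s² + 2ζω_n s + ω_n² gives ω_n² = 0.0778 ⇒ ω_n = 0.279 rad/s, and ζ = 0.367/(2ω_n) = 0.658.
t_s ≈ 4/(ζω_n) = 4/(0.658·0.279) = 21.8 s.

t_s ≈ 21.8 s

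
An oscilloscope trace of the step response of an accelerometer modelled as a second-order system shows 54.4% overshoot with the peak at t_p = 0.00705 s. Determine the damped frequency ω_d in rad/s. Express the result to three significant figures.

t_p = π/ω_d, so ω_d = π/0.00705 = 446 rad/s.

ω_d ≈ 446 rad/s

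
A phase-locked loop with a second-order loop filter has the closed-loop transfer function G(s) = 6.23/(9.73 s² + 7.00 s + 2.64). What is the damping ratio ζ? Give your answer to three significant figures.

Dividing through by 9.73: denominator becomes s² + 0.7194 s + 0.2713.
So ω_n = √0.2713 = 0.521 rad/s and ζ = 0.7194/(2·0.521) = 0.691.

ζ ≈ 0.691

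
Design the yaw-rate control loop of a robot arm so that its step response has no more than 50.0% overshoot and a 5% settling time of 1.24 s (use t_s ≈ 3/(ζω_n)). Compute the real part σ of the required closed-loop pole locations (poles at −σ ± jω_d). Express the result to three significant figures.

σ ≈ 2.42

The settling-time spec alone fixes σ = ζω_n = 3/t_s = 3/1.24 = 2.42.
(Overshoot then fixes ζ = 0.215 and hence ω_d = σ·√(1−ζ²)/ζ = 11.0 rad/s.)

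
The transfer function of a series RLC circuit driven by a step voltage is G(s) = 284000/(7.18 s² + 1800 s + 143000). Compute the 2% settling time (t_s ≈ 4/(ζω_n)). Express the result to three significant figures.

t_s ≈ 0.0319 s

Dividing through by 7.18: denominator becomes s² + 250.7 s + 19920.
So ω_n = √19920 = 141 rad/s and ζ = 250.7/(2·141) = 0.888.
t_s ≈ 4/(ζω_n) = 0.0319 s.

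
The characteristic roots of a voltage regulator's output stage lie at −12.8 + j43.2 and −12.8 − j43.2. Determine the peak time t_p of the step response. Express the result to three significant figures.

t_p = π/ω_d with ω_d = 43.2 (the imaginary part), so t_p = 0.0727 s.

t_p ≈ 0.0727 s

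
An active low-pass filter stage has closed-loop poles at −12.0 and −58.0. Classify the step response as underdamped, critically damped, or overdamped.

overdamped

Since the poles are distinct, negative and real, the response is overdamped.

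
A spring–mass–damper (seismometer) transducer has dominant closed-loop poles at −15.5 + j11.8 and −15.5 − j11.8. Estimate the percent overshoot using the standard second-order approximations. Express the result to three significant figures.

%OS ≈ 1.61%

|pole| = ω_n = √(15.5² + 11.8²) = 19.5 rad/s; ζ = cos θ = σ/ω_n = 0.796.
%OS = 100 e^{−πζ/√(1−ζ²)} with ζ = 0.796 gives 1.61%.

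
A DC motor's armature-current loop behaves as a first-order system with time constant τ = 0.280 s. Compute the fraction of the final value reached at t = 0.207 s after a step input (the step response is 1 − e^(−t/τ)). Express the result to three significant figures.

y(t)/y_∞ = 1 − e^(−t/τ) = 1 − e^(−0.207/0.280) = 1 − e^(−0.739) = 0.523.

y/y_∞ ≈ 0.523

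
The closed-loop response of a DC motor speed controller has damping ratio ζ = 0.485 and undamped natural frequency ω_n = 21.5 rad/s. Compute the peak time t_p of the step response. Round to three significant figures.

The damped frequency is ω_d = ω_n√(1−ζ²) = 21.5·√(1−0.235) = 18.8 rad/s.
Peak time t_p = π/ω_d = π/18.8 = 0.167 s.

t_p ≈ 0.167 s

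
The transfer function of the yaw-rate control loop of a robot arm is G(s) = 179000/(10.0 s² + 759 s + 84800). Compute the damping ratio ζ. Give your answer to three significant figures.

ζ ≈ 0.412

Dividing through by 10.0: denominator becomes s² + 75.90 s + 8480.
So ω_n = √8480 = 92.1 rad/s and ζ = 75.90/(2·92.1) = 0.412.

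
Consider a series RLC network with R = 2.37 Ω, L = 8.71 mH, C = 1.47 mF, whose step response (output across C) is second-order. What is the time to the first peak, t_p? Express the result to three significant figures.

t_p ≈ 0.0129 s

For a series RLC circuit (capacitor voltage as output), ω_n = 1/√(LC) = 1/√(8.71 mH · 1.47 mF) = 279 rad/s.
ζ = (R/2)·√(C/L) = (2.37/2)·√(1.47 mF/8.71 mH) = 0.487.
ω_d = 279·√(1 − 0.487²) = 244 rad/s. t_p = π/ω_d = 0.0129 s.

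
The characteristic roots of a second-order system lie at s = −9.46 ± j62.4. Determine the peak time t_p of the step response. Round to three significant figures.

t_p ≈ 0.0503 s

t_p = π/ω_d with ω_d = 62.4 (the imaginary part), so t_p = 0.0503 s.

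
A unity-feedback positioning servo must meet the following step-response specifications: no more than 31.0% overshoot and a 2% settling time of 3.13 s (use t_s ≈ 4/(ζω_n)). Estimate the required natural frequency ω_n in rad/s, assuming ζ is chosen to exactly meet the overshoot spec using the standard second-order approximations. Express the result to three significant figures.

ζ = −ln(OS)/√(π² + (ln OS)²). With OS = 0.310, ln OS = −1.171 and ζ = 1.171/3.353 = 0.349.
Then ω_n = 4/(ζ t_s) = 4/(0.349 × 3.13) = 3.66 rad/s.

ω_n ≈ 3.66 rad/s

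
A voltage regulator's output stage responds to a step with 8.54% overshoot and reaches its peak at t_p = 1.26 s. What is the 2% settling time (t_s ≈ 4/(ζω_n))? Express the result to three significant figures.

ζ from %OS: ζ = |ln 0.0854|/√(π²+ln²0.0854) = 0.617.
t_p = π/ω_d ⇒ ω_d = 2.49 rad/s; then ω_n = ω_d/√(1−ζ²) = 3.17 rad/s.
t_s ≈ 4/(ζω_n) = 4/(0.617·3.17) = 2.05 s.

t_s ≈ 2.05 s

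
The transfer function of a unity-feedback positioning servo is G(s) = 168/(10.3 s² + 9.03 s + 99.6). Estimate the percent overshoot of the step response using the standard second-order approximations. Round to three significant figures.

Dividing through by 10.3: denominator becomes s² + 0.8767 s + 9.670.
So ω_n = √9.670 = 3.11 rad/s and ζ = 0.8767/(2·3.11) = 0.141.
%OS = 100 e^{−πζ/√(1−ζ²)} with ζ = 0.141 gives 63.9%.

%OS ≈ 63.9%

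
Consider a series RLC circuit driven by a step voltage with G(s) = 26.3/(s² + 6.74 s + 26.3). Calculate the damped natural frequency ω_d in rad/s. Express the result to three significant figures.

ω_n = √26.3 = 5.13 rad/s; ζ = 6.74/(2·5.13) = 0.657.
The damped frequency ω_d = ω_n√(1−ζ²) = 3.87 rad/s.

ω_d ≈ 3.87 rad/s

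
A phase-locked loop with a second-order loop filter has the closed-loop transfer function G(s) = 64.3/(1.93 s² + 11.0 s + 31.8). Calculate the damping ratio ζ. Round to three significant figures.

ζ ≈ 0.702

Dividing through by 1.93: denominator becomes s² + 5.699 s + 16.48.
So ω_n = √16.48 = 4.06 rad/s and ζ = 5.699/(2·4.06) = 0.702.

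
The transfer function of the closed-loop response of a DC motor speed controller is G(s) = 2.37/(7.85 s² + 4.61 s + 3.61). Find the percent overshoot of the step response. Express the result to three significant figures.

%OS ≈ 22.1%

Dividing through by 7.85: denominator becomes s² + 0.5873 s + 0.4599.
So ω_n = √0.4599 = 0.678 rad/s and ζ = 0.5873/(2·0.678) = 0.433.
Overshoot: exp(−π·0.433/√(1−0.433²)) = 0.221, i.e. 22.1%.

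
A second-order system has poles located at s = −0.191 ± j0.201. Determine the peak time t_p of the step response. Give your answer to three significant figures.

t_p ≈ 15.6 s

t_p = π/ω_d with ω_d = 0.201 (the imaginary part), so t_p = 15.6 s.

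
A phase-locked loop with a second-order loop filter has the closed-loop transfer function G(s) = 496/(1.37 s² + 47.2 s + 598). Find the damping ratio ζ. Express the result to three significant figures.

Dividing through by 1.37: denominator becomes s² + 34.45 s + 436.5.
So ω_n = √436.5 = 20.9 rad/s and ζ = 34.45/(2·20.9) = 0.825.

ζ ≈ 0.825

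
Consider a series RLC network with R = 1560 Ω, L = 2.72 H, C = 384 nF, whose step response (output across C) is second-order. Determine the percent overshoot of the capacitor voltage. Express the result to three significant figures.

%OS ≈ 38.2%

For a series RLC circuit (capacitor voltage as output), ω_n = 1/√(LC) = 1/√(2.72 H · 384 nF) = 978 rad/s.
ζ = (R/2)·√(C/L) = (1560/2)·√(384 nF/2.72 H) = 0.293.
%OS = 100·exp(−πζ/√(1−ζ²)) = 38.2%.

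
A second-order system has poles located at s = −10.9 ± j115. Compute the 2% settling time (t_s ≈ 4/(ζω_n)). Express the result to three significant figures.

t_s ≈ 0.367 s

For poles at −σ ± jω_d, ζω_n = σ = 10.9, so t_s ≈ 4/σ = 0.367 s.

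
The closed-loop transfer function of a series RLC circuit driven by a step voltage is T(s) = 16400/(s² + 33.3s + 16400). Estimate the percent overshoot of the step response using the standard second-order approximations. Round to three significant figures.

Comparing the denominator to s² + 2ζω_n s + ω_n²: ω_n = √16400 = 128 rad/s, and 2ζω_n = 33.3 so ζ = 33.3/(2·128) = 0.130.
%OS = 100 e^{−πζ/√(1−ζ²)} with ζ = 0.130 gives 66.2%.

%OS ≈ 66.2%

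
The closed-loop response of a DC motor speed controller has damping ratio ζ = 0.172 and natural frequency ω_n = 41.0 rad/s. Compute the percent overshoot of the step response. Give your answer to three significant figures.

%OS ≈ 57.8%

For an underdamped second-order system, %OS = 100·exp(−πζ/√(1−ζ²)).
πζ/√(1−ζ²) = π·0.172/√(1−0.0296) = 0.5485, so %OS = 100·e^(−0.5485) = 57.8%.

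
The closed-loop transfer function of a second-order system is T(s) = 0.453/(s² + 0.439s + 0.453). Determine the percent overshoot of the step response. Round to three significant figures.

ω_n = √0.453 = 0.673 rad/s; ζ = 0.439/(2·0.673) = 0.326.
%OS = 100·exp(−πζ/√(1−ζ²)) = 33.8%.

%OS ≈ 33.8%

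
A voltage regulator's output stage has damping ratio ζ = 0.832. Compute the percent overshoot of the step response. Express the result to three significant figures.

%OS ≈ 0.899%

For an underdamped second-order system, %OS = 100·exp(−πζ/√(1−ζ²)).
πζ/√(1−ζ²) = π·0.832/√(1−0.692) = 4.711, so %OS = 100·e^(−4.711) = 0.899%.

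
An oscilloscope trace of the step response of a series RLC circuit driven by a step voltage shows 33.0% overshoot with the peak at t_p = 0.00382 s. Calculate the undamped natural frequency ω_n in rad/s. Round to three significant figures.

ω_n ≈ 872 rad/s

The overshoot fixes ζ = −ln(OS)/√(π²+ln²(OS)) = 0.333.
t_p = π/ω_d ⇒ ω_d = 822 rad/s; then ω_n = ω_d/√(1−ζ²) = 872 rad/s.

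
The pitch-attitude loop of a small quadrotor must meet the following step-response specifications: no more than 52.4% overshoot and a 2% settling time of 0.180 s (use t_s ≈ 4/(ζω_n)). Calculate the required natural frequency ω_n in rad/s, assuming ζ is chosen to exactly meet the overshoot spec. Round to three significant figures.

Inverting the overshoot relation: ζ = |ln 0.524|/√(π² + ln²0.524) = 0.201.
From t_s ≈ 4/(ζω_n): ω_n = 4/(ζ·t_s) = 4/(0.201·0.180) = 110 rad/s.

ω_n ≈ 110 rad/s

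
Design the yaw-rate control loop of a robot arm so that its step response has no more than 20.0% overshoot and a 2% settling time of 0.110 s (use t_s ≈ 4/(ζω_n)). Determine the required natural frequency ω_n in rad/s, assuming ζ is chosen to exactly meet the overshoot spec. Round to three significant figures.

ω_n ≈ 79.8 rad/s

From %OS = 100·exp(−πζ/√(1−ζ²)), invert to get ζ = −ln(OS)/√(π² + ln²(OS)) with OS = 0.200.
−ln 0.200 = 1.609, so ζ = 1.609/√(π² + 2.590) = 0.456.
From t_s ≈ 4/(ζω_n): ω_n = 4/(ζ·t_s) = 4/(0.456·0.110) = 79.8 rad/s.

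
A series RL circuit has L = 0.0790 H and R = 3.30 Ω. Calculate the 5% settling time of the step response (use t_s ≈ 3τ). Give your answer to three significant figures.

τ = L/R = 0.0790/3.30 = 0.0239 s.
t_s ≈ 3τ = 0.0718 s.

t_s ≈ 0.0718 s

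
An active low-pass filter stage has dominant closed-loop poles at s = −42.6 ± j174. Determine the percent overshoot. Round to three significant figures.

|pole| = ω_n = √(42.6² + 174²) = 179 rad/s; ζ = cos θ = σ/ω_n = 0.238.
%OS = 100·exp(−πζ/√(1−ζ²)) = 46.3%.

%OS ≈ 46.3%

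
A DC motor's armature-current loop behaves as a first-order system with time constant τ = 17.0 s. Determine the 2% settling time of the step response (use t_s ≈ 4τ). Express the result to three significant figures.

t_s ≈ 4τ = 68.0 s.

t_s ≈ 68.0 s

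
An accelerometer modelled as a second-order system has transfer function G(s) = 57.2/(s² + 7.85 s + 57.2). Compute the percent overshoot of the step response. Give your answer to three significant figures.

%OS ≈ 14.8%

Matching coefficients with s² + 2ζω_n s + ω_n² gives ω_n² = 57.2 ⇒ ω_n = 7.56 rad/s, and ζ = 7.85/(2ω_n) = 0.519.
Overshoot: exp(−π·0.519/√(1−0.519²)) = 0.148, i.e. 14.8%.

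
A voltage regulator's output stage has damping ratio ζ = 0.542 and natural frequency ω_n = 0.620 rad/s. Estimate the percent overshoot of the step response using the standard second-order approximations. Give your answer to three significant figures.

%OS ≈ 13.2%

For an underdamped second-order system, %OS = 100·exp(−πζ/√(1−ζ²)).
πζ/√(1−ζ²) = π·0.542/√(1−0.294) = 2.026, so %OS = 100·e^(−2.026) = 13.2%.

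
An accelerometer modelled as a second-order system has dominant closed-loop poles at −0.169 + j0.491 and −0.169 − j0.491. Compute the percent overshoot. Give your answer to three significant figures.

%OS ≈ 33.9%

The poles are at −σ ± jω_d with σ = 0.169 and ω_d = 0.491, so ω_n = √(σ²+ω_d²) = 0.519 rad/s and ζ = σ/ω_n = 0.325.
Overshoot: exp(−π·0.325/√(1−0.325²)) = 0.339, i.e. 33.9%.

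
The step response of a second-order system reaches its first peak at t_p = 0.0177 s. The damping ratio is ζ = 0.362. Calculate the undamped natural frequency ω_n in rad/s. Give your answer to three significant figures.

ω_n ≈ 190 rad/s

Peak time t_p = π/ω_d, so ω_d = π/t_p = π/0.0177 = 177 rad/s.
ω_n = ω_d/√(1−ζ²) = 177/√0.869 = 190 rad/s.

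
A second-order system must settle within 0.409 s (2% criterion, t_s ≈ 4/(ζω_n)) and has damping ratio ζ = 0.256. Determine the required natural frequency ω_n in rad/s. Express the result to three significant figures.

Rearranging t_s ≈ 4/(ζω_n) gives ω_n = 4/(ζ·t_s) = 4/(0.256 × 0.409) = 38.2 rad/s.

ω_n ≈ 38.2 rad/s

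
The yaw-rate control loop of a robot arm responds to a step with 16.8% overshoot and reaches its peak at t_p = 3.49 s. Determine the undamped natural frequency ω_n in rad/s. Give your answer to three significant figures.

ω_n ≈ 1.04 rad/s

From the overshoot, ζ = −ln(OS)/√(π²+ln²(OS)) = 0.494.
From t_p = π/ω_d, ω_d = π/3.49 = 0.900 rad/s, so ω_n = ω_d/√(1−ζ²) = 1.04 rad/s.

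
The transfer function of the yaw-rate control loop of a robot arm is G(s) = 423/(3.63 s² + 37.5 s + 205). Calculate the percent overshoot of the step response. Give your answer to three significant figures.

Dividing through by 3.63: denominator becomes s² + 10.33 s + 56.47.
So ω_n = √56.47 = 7.51 rad/s and ζ = 10.33/(2·7.51) = 0.687.
Overshoot: exp(−π·0.687/√(1−0.687²)) = 0.0512, i.e. 5.12%.

%OS ≈ 5.12%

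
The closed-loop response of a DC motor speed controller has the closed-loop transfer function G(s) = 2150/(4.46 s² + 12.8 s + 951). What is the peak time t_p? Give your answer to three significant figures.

t_p ≈ 0.216 s

Dividing through by 4.46: denominator becomes s² + 2.870 s + 213.2.
So ω_n = √213.2 = 14.6 rad/s and ζ = 2.870/(2·14.6) = 0.0983.
ω_d = 14.6·√(1 − 0.0983²) = 14.5 rad/s. t_p = π/ω_d = 0.216 s.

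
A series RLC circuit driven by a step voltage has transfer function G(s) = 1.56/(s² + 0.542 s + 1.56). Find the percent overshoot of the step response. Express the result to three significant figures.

Comparing the denominator to s² + 2ζω_n s + ω_n²: ω_n = √1.56 = 1.25 rad/s, and 2ζω_n = 0.542 so ζ = 0.542/(2·1.25) = 0.217.
Overshoot: exp(−π·0.217/√(1−0.217²)) = 0.497, i.e. 49.7%.

%OS ≈ 49.7%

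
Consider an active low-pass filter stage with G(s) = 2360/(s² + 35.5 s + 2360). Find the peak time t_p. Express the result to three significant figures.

Comparing the denominator to s² + 2ζω_n s + ω_n²: ω_n = √2360 = 48.6 rad/s, and 2ζω_n = 35.5 so ζ = 35.5/(2·48.6) = 0.365.
ω_d = 48.6·√(1 − 0.365²) = 45.2 rad/s. Then t_p = π/ω_d = 0.0695 s.

t_p ≈ 0.0695 s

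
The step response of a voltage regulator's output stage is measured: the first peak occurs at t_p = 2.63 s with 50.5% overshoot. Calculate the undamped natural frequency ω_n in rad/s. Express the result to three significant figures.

ω_n ≈ 1.22 rad/s

The overshoot fixes ζ = −ln(OS)/√(π²+ln²(OS)) = 0.213.
t_p = π/ω_d ⇒ ω_d = 1.19 rad/s; then ω_n = ω_d/√(1−ζ²) = 1.22 rad/s.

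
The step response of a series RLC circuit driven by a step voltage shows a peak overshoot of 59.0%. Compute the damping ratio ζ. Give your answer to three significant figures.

ζ ≈ 0.166

ζ = −ln(OS)/√(π² + (ln OS)²). With OS = 0.590, ln OS = −0.5276 and ζ = 0.5276/3.186 = 0.166.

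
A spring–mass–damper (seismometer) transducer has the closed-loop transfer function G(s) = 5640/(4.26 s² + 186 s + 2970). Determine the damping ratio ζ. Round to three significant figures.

Dividing through by 4.26: denominator becomes s² + 43.66 s + 697.2.
So ω_n = √697.2 = 26.4 rad/s and ζ = 43.66/(2·26.4) = 0.827.

ζ ≈ 0.827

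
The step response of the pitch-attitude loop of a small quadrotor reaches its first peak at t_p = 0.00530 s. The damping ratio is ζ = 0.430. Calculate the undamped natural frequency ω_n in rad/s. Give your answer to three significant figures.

ω_n ≈ 657 rad/s

Peak time t_p = π/ω_d, so ω_d = π/t_p = π/0.00530 = 593 rad/s.
ω_n = ω_d/√(1−ζ²) = 593/√0.815 = 657 rad/s.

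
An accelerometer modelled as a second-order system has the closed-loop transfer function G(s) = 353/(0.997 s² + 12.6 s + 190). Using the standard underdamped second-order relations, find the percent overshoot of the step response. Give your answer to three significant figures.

%OS ≈ 19.8%

Dividing through by 0.997: denominator becomes s² + 12.64 s + 190.6.
So ω_n = √190.6 = 13.8 rad/s and ζ = 12.64/(2·13.8) = 0.458.
%OS = 100 e^{−πζ/√(1−ζ²)} with ζ = 0.458 gives 19.8%.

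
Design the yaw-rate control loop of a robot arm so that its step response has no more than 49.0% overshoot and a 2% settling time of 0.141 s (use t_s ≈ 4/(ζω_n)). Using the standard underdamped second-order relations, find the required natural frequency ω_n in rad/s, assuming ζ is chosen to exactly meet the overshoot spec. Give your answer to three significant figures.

From %OS = 100·exp(−πζ/√(1−ζ²)), invert to get ζ = −ln(OS)/√(π² + ln²(OS)) with OS = 0.490.
−ln 0.490 = 0.7133, so ζ = 0.7133/√(π² + 0.5089) = 0.221.
From t_s ≈ 4/(ζω_n): ω_n = 4/(ζ·t_s) = 4/(0.221·0.141) = 128 rad/s.

ω_n ≈ 128 rad/s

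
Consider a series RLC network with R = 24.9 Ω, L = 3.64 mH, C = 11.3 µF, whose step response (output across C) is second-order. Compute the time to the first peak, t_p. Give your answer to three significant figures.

For a series RLC circuit (capacitor voltage as output), ω_n = 1/√(LC) = 1/√(3.64 mH · 11.3 µF) = 4930 rad/s.
ζ = (R/2)·√(C/L) = (24.9/2)·√(11.3 µF/3.64 mH) = 0.694.
ω_d = 4930·√(1 − 0.694²) = 3550 rad/s. t_p = π/ω_d = 0.000885 s.

t_p ≈ 0.000885 s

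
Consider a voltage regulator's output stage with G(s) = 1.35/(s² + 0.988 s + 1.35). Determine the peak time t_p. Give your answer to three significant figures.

t_p ≈ 2.99 s

Comparing the denominator to s² + 2ζω_n s + ω_n²: ω_n = √1.35 = 1.16 rad/s, and 2ζω_n = 0.988 so ζ = 0.988/(2·1.16) = 0.425.
ω_d = 1.16·√(1 − 0.425²) = 1.05 rad/s. Then t_p = π/ω_d = 2.99 s.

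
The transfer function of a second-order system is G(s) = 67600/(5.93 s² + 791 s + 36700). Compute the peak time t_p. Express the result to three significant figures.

Dividing through by 5.93: denominator becomes s² + 133.4 s + 6189.
So ω_n = √6189 = 78.7 rad/s and ζ = 133.4/(2·78.7) = 0.848.
ω_d = ω_n√(1−ζ²) = 41.7 rad/s. t_p = π/ω_d = 0.0753 s.

t_p ≈ 0.0753 s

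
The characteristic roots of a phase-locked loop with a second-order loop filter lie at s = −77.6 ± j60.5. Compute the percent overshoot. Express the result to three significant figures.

With σ = 77.6, ω_d = 60.5: ω_n = √(σ²+ω_d²) = 98.4 rad/s, ζ = σ/ω_n = 0.789.
%OS = 100 e^{−πζ/√(1−ζ²)} with ζ = 0.789 gives 1.78%.

%OS ≈ 1.78%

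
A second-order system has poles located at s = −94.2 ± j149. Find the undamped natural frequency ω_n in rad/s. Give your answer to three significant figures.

|pole| = ω_n = √(94.2² + 149²) = 176 rad/s; ζ = cos θ = σ/ω_n = 0.534.

ω_n ≈ 176 rad/s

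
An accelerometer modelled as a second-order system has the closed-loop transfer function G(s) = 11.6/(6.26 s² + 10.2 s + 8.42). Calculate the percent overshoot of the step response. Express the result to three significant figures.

Dividing through by 6.26: denominator becomes s² + 1.629 s + 1.345.
So ω_n = √1.345 = 1.16 rad/s and ζ = 1.629/(2·1.16) = 0.702.
Overshoot: exp(−π·0.702/√(1−0.702²)) = 0.0450, i.e. 4.50%.

%OS ≈ 4.50%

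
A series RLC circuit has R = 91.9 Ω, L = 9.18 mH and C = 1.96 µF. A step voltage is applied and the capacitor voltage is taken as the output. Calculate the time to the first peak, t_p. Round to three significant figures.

t_p ≈ 0.000569 s

For a series RLC circuit (capacitor voltage as output), ω_n = 1/√(LC) = 1/√(9.18 mH · 1.96 µF) = 7460 rad/s.
ζ = (R/2)·√(C/L) = (91.9/2)·√(1.96 µF/9.18 mH) = 0.671.
The damped frequency ω_d = ω_n√(1−ζ²) = 5520 rad/s. t_p = π/ω_d = 0.000569 s.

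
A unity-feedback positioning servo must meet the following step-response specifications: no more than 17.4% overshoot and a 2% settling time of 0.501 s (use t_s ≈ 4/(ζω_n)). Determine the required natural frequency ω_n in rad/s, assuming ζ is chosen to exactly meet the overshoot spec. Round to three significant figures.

ω_n ≈ 16.4 rad/s

From %OS = 100·exp(−πζ/√(1−ζ²)), invert to get ζ = −ln(OS)/√(π² + ln²(OS)) with OS = 0.174.
−ln 0.174 = 1.749, so ζ = 1.749/√(π² + 3.058) = 0.486.
From t_s ≈ 4/(ζω_n): ω_n = 4/(ζ·t_s) = 4/(0.486·0.501) = 16.4 rad/s.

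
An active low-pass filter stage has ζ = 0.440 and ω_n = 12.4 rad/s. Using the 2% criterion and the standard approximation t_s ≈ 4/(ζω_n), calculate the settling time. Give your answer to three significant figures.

t_s ≈ 0.733 s

t_s ≈ 4/(ζω_n) = 4/(0.440 × 12.4) = 0.733 s.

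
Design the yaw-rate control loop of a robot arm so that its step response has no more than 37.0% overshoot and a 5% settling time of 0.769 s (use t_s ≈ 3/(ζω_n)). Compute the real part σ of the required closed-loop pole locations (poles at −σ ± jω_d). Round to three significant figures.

σ ≈ 3.90

The settling-time spec alone fixes σ = ζω_n = 3/t_s = 3/0.769 = 3.90.
(Overshoot then fixes ζ = 0.302 and hence ω_d = σ·√(1−ζ²)/ζ = 12.3 rad/s.)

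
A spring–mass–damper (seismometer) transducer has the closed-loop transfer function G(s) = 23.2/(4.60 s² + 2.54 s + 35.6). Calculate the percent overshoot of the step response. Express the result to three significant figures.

%OS ≈ 73.1%

Dividing through by 4.60: denominator becomes s² + 0.5522 s + 7.739.
So ω_n = √7.739 = 2.78 rad/s and ζ = 0.5522/(2·2.78) = 0.0992.
Overshoot: exp(−π·0.0992/√(1−0.0992²)) = 0.731, i.e. 73.1%.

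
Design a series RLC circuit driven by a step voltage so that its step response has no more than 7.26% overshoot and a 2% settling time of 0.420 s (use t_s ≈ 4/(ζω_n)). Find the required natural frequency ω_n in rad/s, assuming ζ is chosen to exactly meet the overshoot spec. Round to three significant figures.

ζ = −ln(OS)/√(π² + (ln OS)²). With OS = 0.0726, ln OS = −2.623 and ζ = 2.623/4.093 = 0.641.
Then ω_n = 4/(ζ t_s) = 4/(0.641 × 0.420) = 14.9 rad/s.

ω_n ≈ 14.9 rad/s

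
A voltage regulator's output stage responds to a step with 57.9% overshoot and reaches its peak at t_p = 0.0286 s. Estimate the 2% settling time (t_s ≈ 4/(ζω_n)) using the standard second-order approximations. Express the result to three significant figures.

t_s ≈ 0.209 s

ζ from %OS: ζ = |ln 0.579|/√(π²+ln²0.579) = 0.171.
From t_p = π/ω_d, ω_d = π/0.0286 = 110 rad/s, so ω_n = ω_d/√(1−ζ²) = 111 rad/s.
t_s ≈ 4/(ζω_n) = 4/(0.171·111) = 0.209 s.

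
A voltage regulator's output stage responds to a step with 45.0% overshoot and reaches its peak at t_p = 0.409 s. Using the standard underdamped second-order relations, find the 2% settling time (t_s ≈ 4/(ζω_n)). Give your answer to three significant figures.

t_s ≈ 2.05 s

ζ from %OS: ζ = |ln 0.450|/√(π²+ln²0.450) = 0.246.
t_p = π/ω_d ⇒ ω_d = 7.68 rad/s; then ω_n = ω_d/√(1−ζ²) = 7.93 rad/s.
t_s ≈ 4/(ζω_n) = 4/(0.246·7.93) = 2.05 s.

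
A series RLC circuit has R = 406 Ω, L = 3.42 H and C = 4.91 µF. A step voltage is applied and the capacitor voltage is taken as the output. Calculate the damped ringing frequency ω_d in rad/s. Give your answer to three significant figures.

ω_d ≈ 237 rad/s

For a series RLC circuit (capacitor voltage as output), ω_n = 1/√(LC) = 1/√(3.42 H · 4.91 µF) = 244 rad/s.
ζ = (R/2)·√(C/L) = (406/2)·√(4.91 µF/3.42 H) = 0.243.
ω_d = ω_n√(1−ζ²) = 237 rad/s.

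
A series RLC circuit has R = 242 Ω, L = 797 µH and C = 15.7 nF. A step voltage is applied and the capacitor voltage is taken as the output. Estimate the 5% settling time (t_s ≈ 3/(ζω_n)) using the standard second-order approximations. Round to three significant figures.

t_s ≈ 0.0000198 s

For a series RLC circuit (capacitor voltage as output), ω_n = 1/√(LC) = 1/√(797 µH · 15.7 nF) = 283000 rad/s.
ζ = (R/2)·√(C/L) = (242/2)·√(15.7 nF/797 µH) = 0.537.
t_s ≈ 3/(ζω_n) = 0.0000198 s.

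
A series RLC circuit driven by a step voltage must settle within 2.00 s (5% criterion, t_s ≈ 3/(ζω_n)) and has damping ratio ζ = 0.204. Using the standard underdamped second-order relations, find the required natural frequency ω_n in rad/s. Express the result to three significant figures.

ω_n ≈ 7.35 rad/s

Rearranging t_s ≈ 3/(ζω_n) gives ω_n = 3/(ζ·t_s) = 3/(0.204 × 2.00) = 7.35 rad/s.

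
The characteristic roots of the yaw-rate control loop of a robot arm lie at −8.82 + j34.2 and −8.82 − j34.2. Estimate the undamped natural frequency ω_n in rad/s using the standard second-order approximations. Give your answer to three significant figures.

|pole| = ω_n = √(8.82² + 34.2²) = 35.3 rad/s; ζ = cos θ = σ/ω_n = 0.250.

ω_n ≈ 35.3 rad/s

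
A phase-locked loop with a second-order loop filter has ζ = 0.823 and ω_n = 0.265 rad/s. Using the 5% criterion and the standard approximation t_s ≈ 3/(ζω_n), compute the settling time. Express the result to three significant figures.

t_s ≈ 13.8 s

t_s ≈ 3/(ζω_n) = 3/(0.823 × 0.265) = 13.8 s.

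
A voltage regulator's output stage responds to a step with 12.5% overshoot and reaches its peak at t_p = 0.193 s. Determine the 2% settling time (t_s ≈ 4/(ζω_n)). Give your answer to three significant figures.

t_s ≈ 0.371 s

ζ from %OS: ζ = |ln 0.125|/√(π²+ln²0.125) = 0.552.
From t_p = π/ω_d, ω_d = π/0.193 = 16.3 rad/s, so ω_n = ω_d/√(1−ζ²) = 19.5 rad/s.
t_s ≈ 4/(ζω_n) = 4/(0.552·19.5) = 0.371 s.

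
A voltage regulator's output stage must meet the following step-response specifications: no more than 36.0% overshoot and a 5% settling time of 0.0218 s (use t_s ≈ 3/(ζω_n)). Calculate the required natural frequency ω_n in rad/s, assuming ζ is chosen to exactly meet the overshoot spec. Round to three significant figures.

From %OS = 100·exp(−πζ/√(1−ζ²)), invert to get ζ = −ln(OS)/√(π² + ln²(OS)) with OS = 0.360.
−ln 0.360 = 1.022, so ζ = 1.022/√(π² + 1.044) = 0.309.
From t_s ≈ 3/(ζω_n): ω_n = 3/(ζ·t_s) = 3/(0.309·0.0218) = 445 rad/s.

ω_n ≈ 445 rad/s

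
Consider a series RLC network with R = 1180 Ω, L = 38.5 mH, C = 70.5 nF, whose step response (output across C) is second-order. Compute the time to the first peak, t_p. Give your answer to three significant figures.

t_p ≈ 0.000272 s

For a series RLC circuit (capacitor voltage as output), ω_n = 1/√(LC) = 1/√(38.5 mH · 70.5 nF) = 19200 rad/s.
ζ = (R/2)·√(C/L) = (1180/2)·√(70.5 nF/38.5 mH) = 0.798.
ω_d = ω_n√(1−ζ²) = 11600 rad/s. t_p = π/ω_d = 0.000272 s.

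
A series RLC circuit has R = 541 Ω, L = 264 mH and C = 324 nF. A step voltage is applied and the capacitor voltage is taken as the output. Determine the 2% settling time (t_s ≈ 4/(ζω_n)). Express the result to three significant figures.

For a series RLC circuit (capacitor voltage as output), ω_n = 1/√(LC) = 1/√(264 mH · 324 nF) = 3420 rad/s.
ζ = (R/2)·√(C/L) = (541/2)·√(324 nF/264 mH) = 0.300.
t_s ≈ 4/(ζω_n) = 0.00390 s.

t_s ≈ 0.00390 s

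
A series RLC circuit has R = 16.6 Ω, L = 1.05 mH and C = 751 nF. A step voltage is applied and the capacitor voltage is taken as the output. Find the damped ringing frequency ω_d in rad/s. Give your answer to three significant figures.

ω_d ≈ 34700 rad/s

For a series RLC circuit (capacitor voltage as output), ω_n = 1/√(LC) = 1/√(1.05 mH · 751 nF) = 35600 rad/s.
ζ = (R/2)·√(C/L) = (16.6/2)·√(751 nF/1.05 mH) = 0.222.
ω_d = ω_n√(1−ζ²) = 34700 rad/s.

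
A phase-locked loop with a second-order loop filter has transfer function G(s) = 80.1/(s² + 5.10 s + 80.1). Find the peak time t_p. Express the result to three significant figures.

t_p ≈ 0.366 s

Matching coefficients with s² + 2ζω_n s + ω_n² gives ω_n² = 80.1 ⇒ ω_n = 8.95 rad/s, and ζ = 5.10/(2ω_n) = 0.285.
ω_d = ω_n√(1−ζ²) = 8.58 rad/s. Then t_p = π/ω_d = 0.366 s.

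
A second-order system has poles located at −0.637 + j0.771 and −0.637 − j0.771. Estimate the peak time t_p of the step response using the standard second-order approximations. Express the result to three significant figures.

t_p ≈ 4.07 s

t_p = π/ω_d with ω_d = 0.771 (the imaginary part), so t_p = 4.07 s.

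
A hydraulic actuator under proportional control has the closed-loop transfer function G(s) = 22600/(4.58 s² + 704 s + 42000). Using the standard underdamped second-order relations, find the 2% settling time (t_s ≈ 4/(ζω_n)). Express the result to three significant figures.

t_s ≈ 0.0520 s

Dividing through by 4.58: denominator becomes s² + 153.7 s + 9170.
So ω_n = √9170 = 95.8 rad/s and ζ = 153.7/(2·95.8) = 0.803.
t_s ≈ 4/(ζω_n) = 0.0520 s.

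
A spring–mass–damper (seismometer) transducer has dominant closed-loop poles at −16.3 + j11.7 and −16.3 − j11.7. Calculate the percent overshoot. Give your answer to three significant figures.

%OS ≈ 1.26%

The poles are at −σ ± jω_d with σ = 16.3 and ω_d = 11.7, so ω_n = √(σ²+ω_d²) = 20.1 rad/s and ζ = σ/ω_n = 0.812.
%OS = 100·exp(−πζ/√(1−ζ²)) = 1.26%.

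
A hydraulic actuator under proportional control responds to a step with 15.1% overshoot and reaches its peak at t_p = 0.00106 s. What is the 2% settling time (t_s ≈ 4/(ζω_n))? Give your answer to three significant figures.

ζ from %OS: ζ = |ln 0.151|/√(π²+ln²0.151) = 0.516.
t_p = π/ω_d ⇒ ω_d = 2960 rad/s; then ω_n = ω_d/√(1−ζ²) = 3460 rad/s.
t_s ≈ 4/(ζω_n) = 4/(0.516·3460) = 0.00224 s.

t_s ≈ 0.00224 s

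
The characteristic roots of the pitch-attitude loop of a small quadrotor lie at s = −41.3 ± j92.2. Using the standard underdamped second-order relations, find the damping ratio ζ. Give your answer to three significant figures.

The poles are at −σ ± jω_d with σ = 41.3 and ω_d = 92.2, so ω_n = √(σ²+ω_d²) = 101 rad/s and ζ = σ/ω_n = 0.409.

ζ ≈ 0.409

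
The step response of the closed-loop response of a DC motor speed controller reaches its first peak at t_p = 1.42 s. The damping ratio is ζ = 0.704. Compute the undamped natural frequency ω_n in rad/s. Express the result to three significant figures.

ω_n ≈ 3.12 rad/s

Peak time t_p = π/ω_d, so ω_d = π/t_p = π/1.42 = 2.21 rad/s.
ω_n = ω_d/√(1−ζ²) = 2.21/√0.504 = 3.12 rad/s.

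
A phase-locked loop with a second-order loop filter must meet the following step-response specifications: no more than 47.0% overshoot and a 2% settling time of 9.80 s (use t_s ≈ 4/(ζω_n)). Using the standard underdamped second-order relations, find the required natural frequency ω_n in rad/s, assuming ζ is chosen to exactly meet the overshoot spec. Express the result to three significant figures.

ω_n ≈ 1.75 rad/s

ζ = −ln(OS)/√(π² + (ln OS)²). With OS = 0.470, ln OS = −0.7550 and ζ = 0.7550/3.231 = 0.234.
From t_s ≈ 4/(ζω_n): ω_n = 4/(ζ·t_s) = 4/(0.234·9.80) = 1.75 rad/s.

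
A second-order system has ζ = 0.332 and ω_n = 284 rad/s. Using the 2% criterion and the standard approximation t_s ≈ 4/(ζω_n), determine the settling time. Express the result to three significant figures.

t_s ≈ 4/(ζω_n) = 4/(0.332 × 284) = 0.0424 s.

t_s ≈ 0.0424 s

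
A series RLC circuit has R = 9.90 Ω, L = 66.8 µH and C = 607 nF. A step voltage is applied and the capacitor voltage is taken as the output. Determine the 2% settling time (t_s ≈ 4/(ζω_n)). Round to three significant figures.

For a series RLC circuit (capacitor voltage as output), ω_n = 1/√(LC) = 1/√(66.8 µH · 607 nF) = 157000 rad/s.
ζ = (R/2)·√(C/L) = (9.90/2)·√(607 nF/66.8 µH) = 0.472.
t_s ≈ 4/(ζω_n) = 0.0000540 s.

t_s ≈ 0.0000540 s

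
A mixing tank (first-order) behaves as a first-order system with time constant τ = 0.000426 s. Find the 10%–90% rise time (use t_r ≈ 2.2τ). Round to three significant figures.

t_r ≈ 0.000937 s

t_r ≈ 2.2τ = 0.000937 s.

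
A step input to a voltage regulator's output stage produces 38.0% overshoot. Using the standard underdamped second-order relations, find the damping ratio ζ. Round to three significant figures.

ζ ≈ 0.294

Inverting the overshoot relation: ζ = |ln 0.380|/√(π² + ln²0.380) = 0.294.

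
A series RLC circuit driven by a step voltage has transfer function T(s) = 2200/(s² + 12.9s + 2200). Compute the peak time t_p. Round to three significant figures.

t_p ≈ 0.0676 s

Comparing the denominator to s² + 2ζω_n s + ω_n²: ω_n = √2200 = 46.9 rad/s, and 2ζω_n = 12.9 so ζ = 12.9/(2·46.9) = 0.138.
The damped frequency ω_d = ω_n√(1−ζ²) = 46.5 rad/s. Then t_p = π/ω_d = 0.0676 s.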